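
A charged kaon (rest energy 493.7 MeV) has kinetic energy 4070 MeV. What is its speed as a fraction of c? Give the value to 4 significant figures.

γ = 1 + K/(m₀c²) = 1 + 4070/493.7 = 9.24387
β = √(1 − 1/γ²) = 0.9941

β ≈ 0.9941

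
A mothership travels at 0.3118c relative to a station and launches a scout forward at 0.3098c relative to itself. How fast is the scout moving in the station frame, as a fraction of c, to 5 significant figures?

u ≈ 0.56685c

Compose boost 2: (0.3098 + 0.3118)/(1 + 0.3098×0.3118) = 0.62160/1.096596 = 0.56685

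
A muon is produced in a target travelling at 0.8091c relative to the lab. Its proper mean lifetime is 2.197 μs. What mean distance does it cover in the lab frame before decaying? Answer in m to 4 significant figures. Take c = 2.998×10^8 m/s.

γ = 1/√(1 − 0.8091²) = 1.70163
Dilated lifetime: Δt = γτ₀ = 1.70163 × 2.197 μs = 3.73849 μs
d = vΔt = 0.8091c × 3.73849 μs = 2.42568×10^8 m/s × 3.73849×10^-6 s = 906.8 m

d ≈ 906.8 m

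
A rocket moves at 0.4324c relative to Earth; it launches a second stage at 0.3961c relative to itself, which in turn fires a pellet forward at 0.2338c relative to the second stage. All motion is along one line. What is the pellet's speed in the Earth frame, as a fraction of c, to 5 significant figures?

Compose boost 2: (0.3961 + 0.4324)/(1 + 0.3961×0.4324) = 0.82850/1.171274 = 0.7073497
Compose boost 3: (0.2338 + 0.7073497)/(1 + 0.2338×0.7073497) = 0.9411497/1.165378 = 0.80759

u ≈ 0.80759c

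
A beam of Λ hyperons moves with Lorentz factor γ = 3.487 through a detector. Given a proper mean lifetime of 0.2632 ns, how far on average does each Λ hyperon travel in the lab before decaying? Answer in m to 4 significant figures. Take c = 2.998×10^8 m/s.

d ≈ 0.2636 m

β = √(1 − 1/γ²) = √(1 − 1/3.487²) = 0.957997
Dilated lifetime: Δt = γτ₀ = 3.487 × 0.2632 ns = 0.917778 ns
d = vΔt = 0.957997c × 0.917778 ns = 2.87207×10^8 m/s × 9.17778×10^-10 s = 0.2636 m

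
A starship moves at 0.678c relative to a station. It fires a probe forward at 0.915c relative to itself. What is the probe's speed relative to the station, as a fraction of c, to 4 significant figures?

u ≈ 0.9831c

Relativistic velocity addition: u = (u' + v)/(1 + u'v/c²)
= (0.915 + 0.678)/(1 + 0.915×0.678) = 1.593/1.62037 = 0.9831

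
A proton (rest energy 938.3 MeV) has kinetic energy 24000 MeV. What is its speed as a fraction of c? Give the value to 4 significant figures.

γ = 1 + K/(m₀c²) = 1 + 24000/938.3 = 26.5782
β = √(1 − 1/γ²) = 0.9993

β ≈ 0.9993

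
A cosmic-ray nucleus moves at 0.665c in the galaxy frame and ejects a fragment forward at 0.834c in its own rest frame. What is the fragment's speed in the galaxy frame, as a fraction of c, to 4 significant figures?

Compose boost 2: (0.834 + 0.665)/(1 + 0.834×0.665) = 1.499/1.55461 = 0.9642

u ≈ 0.9642c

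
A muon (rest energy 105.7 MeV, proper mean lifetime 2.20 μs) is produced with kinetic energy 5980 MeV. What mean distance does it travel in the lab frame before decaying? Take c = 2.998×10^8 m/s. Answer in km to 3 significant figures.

γ = 1 + K/(m₀c²) = 1 + 5980/105.7 = 57.575
β = √(1 − 1/γ²) = 0.99985
Dilated lifetime: γτ₀ = 57.575 × 2.20 μs = 126.67 μs
d = βc·γτ₀ = 0.99985 × (2.998×10^8 m/s) × 0.00012667 s = 38.0 km

d ≈ 38.0 km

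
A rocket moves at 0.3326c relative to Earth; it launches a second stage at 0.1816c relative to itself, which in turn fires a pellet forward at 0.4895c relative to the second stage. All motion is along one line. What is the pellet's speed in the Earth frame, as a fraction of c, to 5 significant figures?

u ≈ 0.78749c

Compose boost 2: (0.1816 + 0.3326)/(1 + 0.1816×0.3326) = 0.51420/1.060400 = 0.4849113
Compose boost 3: (0.4895 + 0.4849113)/(1 + 0.4895×0.4849113) = 0.9744113/1.237364 = 0.78749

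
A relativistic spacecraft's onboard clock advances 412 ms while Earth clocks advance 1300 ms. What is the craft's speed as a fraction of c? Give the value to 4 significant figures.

γ = Δt/τ₀ = 1300/412 = 3.15534
β = √(1 − 1/γ²) = √(1 − 1/3.15534²) = 0.9485

β ≈ 0.9485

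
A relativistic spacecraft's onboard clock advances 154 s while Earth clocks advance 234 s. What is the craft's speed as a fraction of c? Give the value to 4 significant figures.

β ≈ 0.7529

γ = Δt/τ₀ = 234/154 = 1.51948
β = √(1 − 1/γ²) = √(1 − 1/1.51948²) = 0.7529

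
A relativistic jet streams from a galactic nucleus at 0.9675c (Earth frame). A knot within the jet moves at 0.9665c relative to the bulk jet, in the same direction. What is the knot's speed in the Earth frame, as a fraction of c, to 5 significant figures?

Relativistic velocity addition: u = (u' + v)/(1 + u'v/c²)
= (0.9665 + 0.9675)/(1 + 0.9665×0.9675) = 1.9340/1.935089 = 0.99944

u ≈ 0.99944c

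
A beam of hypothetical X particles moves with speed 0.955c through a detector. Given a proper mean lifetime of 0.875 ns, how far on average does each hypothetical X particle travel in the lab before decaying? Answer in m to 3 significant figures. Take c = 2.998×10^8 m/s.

d ≈ 0.845 m

γ = 1/√(1 − 0.955²) = 3.3715
Dilated lifetime: Δt = γτ₀ = 3.3715 × 0.875 ns = 2.9500 ns
d = vΔt = 0.955c × 2.9500 ns = 2.8631×10^8 m/s × 2.9500×10^-9 s = 0.845 m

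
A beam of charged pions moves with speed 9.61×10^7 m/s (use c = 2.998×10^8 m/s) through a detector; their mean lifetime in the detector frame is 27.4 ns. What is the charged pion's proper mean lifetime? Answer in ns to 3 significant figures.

τ₀ ≈ 26.0 ns

β = v/c = 9.61×10^7 / 2.998×10^8 = 0.32055
γ = 1/√(1 − 0.32055²) = 1.0557
Proper time: τ₀ = Δt/γ = 27.4/1.0557 = 26.0 ns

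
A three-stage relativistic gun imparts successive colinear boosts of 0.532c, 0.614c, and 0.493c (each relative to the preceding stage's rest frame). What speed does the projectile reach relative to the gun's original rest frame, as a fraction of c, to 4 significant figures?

u ≈ 0.9516c

Compose boost 2: (0.614 + 0.532)/(1 + 0.614×0.532) = 1.146/1.32665 = 0.863831
Compose boost 3: (0.493 + 0.863831)/(1 + 0.493×0.863831) = 1.35683/1.42587 = 0.9516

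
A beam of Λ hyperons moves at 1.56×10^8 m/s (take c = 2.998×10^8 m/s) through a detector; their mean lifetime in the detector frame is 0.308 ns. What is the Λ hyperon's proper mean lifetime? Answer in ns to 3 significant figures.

β = v/c = 1.56×10^8 / 2.998×10^8 = 0.52035
γ = 1/√(1 − 0.52035²) = 1.1710
Proper time: τ₀ = Δt/γ = 0.308/1.1710 = 0.263 ns

τ₀ ≈ 0.263 ns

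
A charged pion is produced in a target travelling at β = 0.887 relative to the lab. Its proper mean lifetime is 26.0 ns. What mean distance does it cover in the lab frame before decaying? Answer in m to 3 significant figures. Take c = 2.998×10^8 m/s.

d ≈ 15.0 m

γ = 1/√(1 − 0.887²) = 2.1656
Dilated lifetime: Δt = γτ₀ = 2.1656 × 26.0 ns = 56.305 ns
d = vΔt = 0.887c × 56.305 ns = 2.6592×10^8 m/s × 5.6305×10^-8 s = 15.0 m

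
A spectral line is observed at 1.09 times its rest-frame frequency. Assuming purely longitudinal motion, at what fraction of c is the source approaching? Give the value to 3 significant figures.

β ≈ 0.0860

f_obs/f_src = √((1+β)/(1−β)) = 1.09  ⇒  (1+β)/(1−β) = 1.1881
β = |1 − D²|/(1 + D²) = |1 − 1.1881|/(1 + 1.1881) = 0.0860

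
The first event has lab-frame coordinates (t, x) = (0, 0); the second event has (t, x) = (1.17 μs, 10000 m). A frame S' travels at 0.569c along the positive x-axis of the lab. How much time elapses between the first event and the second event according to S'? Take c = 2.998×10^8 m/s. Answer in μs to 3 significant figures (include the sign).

γ = 1/√(1 − 0.569²) = 1.2160
Δt' = γ(Δt − vΔx/c²) = 1.2160 × (1.17 μs − 0.569×10000 m / (2.998×10^8 m/s))
= 1.2160 × (-17.809 μs) = -21.7 μs

Δt' ≈ -21.7 μs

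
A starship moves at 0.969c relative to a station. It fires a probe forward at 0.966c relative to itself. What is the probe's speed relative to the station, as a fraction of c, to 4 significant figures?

u ≈ 0.9995c

Relativistic velocity addition: u = (u' + v)/(1 + u'v/c²)
= (0.966 + 0.969)/(1 + 0.966×0.969) = 1.935/1.93605 = 0.9995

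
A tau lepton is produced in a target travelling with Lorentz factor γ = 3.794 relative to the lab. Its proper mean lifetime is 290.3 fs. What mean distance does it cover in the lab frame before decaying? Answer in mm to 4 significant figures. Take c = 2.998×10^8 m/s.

β = √(1 − 1/γ²) = √(1 − 1/3.794²) = 0.964639
Dilated lifetime: Δt = γτ₀ = 3.794 × 290.3 fs = 1101.40 fs
d = vΔt = 0.964639c × 1101.40 fs = 2.89199×10^8 m/s × 1.10140×10^-12 s = 0.3185 mm

d ≈ 0.3185 mm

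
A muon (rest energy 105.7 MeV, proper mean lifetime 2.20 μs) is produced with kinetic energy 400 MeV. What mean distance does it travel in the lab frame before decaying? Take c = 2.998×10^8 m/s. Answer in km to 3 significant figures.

γ = 1 + K/(m₀c²) = 1 + 400/105.7 = 4.7843
β = √(1 − 1/γ²) = 0.97791
Dilated lifetime: γτ₀ = 4.7843 × 2.20 μs = 10.525 μs
d = βc·γτ₀ = 0.97791 × (2.998×10^8 m/s) × 1.0525×10^-5 s = 3.09 km

d ≈ 3.09 km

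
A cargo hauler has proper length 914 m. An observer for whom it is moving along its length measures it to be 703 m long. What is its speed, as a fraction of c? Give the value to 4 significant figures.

γ = L₀/L = 914/703 = 1.30014
β = √(1 − 1/γ²) = 0.6391

β ≈ 0.6391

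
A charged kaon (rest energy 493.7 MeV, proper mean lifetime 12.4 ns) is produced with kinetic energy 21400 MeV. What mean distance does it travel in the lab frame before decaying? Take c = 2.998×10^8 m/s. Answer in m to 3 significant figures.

γ = 1 + K/(m₀c²) = 1 + 21400/493.7 = 44.346
β = √(1 − 1/γ²) = 0.99975
Dilated lifetime: γτ₀ = 44.346 × 12.4 ns = 549.89 ns
d = βc·γτ₀ = 0.99975 × (2.998×10^8 m/s) × 5.4989×10^-7 s = 165 m

d ≈ 165 m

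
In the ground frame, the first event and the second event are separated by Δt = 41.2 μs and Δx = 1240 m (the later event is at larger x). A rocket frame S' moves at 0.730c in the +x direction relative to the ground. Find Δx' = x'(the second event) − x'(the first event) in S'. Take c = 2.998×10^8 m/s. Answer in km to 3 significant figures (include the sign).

γ = 1/√(1 − 0.730²) = 1.4632
Δx' = γ(Δx − vΔt) = 1.4632 × (1240 m − 0.730×(2.998×10^8 m/s)×41.2×10^-6 s)
= 1.4632 × (-7776.8 m) = -11.4 km

Δx' ≈ -11.4 km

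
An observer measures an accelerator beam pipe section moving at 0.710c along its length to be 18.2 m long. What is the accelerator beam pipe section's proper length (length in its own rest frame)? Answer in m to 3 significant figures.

L₀ ≈ 25.8 m

γ = 1/√(1 − 0.710²) = 1.4200
L₀ = γL = 1.4200 × 18.2 = 25.8 m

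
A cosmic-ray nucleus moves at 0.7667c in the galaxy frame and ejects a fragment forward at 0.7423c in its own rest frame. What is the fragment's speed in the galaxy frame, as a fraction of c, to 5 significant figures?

u ≈ 0.96168c

Compose boost 2: (0.7423 + 0.7667)/(1 + 0.7423×0.7667) = 1.5090/1.569121 = 0.96168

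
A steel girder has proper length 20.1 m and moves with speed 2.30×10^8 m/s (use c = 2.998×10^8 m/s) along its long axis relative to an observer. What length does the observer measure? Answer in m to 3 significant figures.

β = v/c = 2.30×10^8 / 2.998×10^8 = 0.76718
γ = 1/√(1 − 0.76718²) = 1.5590
Length contraction: L = L₀/γ = 20.1/1.5590 = 12.9 m

L ≈ 12.9 m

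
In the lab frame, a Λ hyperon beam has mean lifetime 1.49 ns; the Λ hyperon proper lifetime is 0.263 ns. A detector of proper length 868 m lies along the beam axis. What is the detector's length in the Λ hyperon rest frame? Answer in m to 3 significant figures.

Time dilation ⇒ γ = Δt/τ₀ = 1.49/0.263 = 5.6654
Length contraction: L = L₀/γ = 868/5.6654 = 153 m

L ≈ 153 m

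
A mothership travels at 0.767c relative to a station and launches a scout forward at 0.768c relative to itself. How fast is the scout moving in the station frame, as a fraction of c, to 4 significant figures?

u ≈ 0.9660c

Compose boost 2: (0.768 + 0.767)/(1 + 0.768×0.767) = 1.535/1.58906 = 0.9660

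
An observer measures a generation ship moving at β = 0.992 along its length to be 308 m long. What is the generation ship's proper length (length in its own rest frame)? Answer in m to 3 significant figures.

L₀ ≈ 2440 m

γ = 1/√(1 − 0.992²) = 7.9216
L₀ = γL = 7.9216 × 308 = 2440 m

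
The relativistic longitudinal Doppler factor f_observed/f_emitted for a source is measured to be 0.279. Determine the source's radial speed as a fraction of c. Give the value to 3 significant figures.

β ≈ 0.856

f_obs/f_src = √((1−β)/(1+β)) = 0.279  ⇒  (1−β)/(1+β) = 0.077841
β = |1 − D²|/(1 + D²) = |1 − 0.077841|/(1 + 0.077841) = 0.856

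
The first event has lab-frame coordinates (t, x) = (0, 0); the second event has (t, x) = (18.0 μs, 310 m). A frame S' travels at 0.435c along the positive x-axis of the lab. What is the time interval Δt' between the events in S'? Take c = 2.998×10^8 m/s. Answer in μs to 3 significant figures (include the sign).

γ = 1/√(1 − 0.435²) = 1.1106
Δt' = γ(Δt − vΔx/c²) = 1.1106 × (18.0 μs − 0.435×310 m / (2.998×10^8 m/s))
= 1.1106 × (17.550 μs) = 19.5 μs

Δt' ≈ 19.5 μs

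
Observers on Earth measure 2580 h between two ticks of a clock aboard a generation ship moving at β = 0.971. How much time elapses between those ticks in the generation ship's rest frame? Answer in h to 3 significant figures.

γ = 1/√(1 − 0.971²) = 4.1827
Proper time: τ₀ = Δt/γ = 2580/4.1827 = 617 h

τ₀ ≈ 617 h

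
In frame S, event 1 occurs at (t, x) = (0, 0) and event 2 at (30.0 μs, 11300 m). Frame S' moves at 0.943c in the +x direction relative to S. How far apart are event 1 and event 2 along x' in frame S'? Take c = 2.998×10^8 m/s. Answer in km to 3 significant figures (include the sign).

γ = 1/√(1 − 0.943²) = 3.0049
Δx' = γ(Δx − vΔt) = 3.0049 × (11300 m − 0.943×(2.998×10^8 m/s)×30.0×10^-6 s)
= 3.0049 × (2818.7 m) = 8.47 km

Δx' ≈ 8.47 km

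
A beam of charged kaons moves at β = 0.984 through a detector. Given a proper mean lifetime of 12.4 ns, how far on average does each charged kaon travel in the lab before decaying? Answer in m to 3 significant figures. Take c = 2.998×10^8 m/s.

d ≈ 20.5 m

γ = 1/√(1 − 0.984²) = 5.6127
Dilated lifetime: Δt = γτ₀ = 5.6127 × 12.4 ns = 69.597 ns
d = vΔt = 0.984c × 69.597 ns = 2.9500×10^8 m/s × 6.9597×10^-8 s = 20.5 m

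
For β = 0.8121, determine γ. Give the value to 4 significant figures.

γ ≈ 1.714

γ = 1/√(1 − β²) = 1/√(1 − 0.8121²) = 1/√(0.340494) = 1.714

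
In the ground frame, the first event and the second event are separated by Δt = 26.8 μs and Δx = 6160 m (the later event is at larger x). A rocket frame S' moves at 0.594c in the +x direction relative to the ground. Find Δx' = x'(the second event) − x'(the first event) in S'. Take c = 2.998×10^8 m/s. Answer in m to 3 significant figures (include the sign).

γ = 1/√(1 − 0.594²) = 1.2431
Δx' = γ(Δx − vΔt) = 1.2431 × (6160 m − 0.594×(2.998×10^8 m/s)×26.8×10^-6 s)
= 1.2431 × (1387.4 m) = 1720 m

Δx' ≈ 1720 m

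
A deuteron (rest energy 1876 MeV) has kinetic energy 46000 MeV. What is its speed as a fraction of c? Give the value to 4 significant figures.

β ≈ 0.9992

γ = 1 + K/(m₀c²) = 1 + 46000/1876 = 25.5203
β = √(1 − 1/γ²) = 0.9992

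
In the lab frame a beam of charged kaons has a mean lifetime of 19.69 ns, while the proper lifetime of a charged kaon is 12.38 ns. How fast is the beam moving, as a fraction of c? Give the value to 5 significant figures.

β ≈ 0.77761

γ = Δt/τ₀ = 19.69/12.38 = 1.590468
β = √(1 − 1/γ²) = √(1 − 1/1.590468²) = 0.77761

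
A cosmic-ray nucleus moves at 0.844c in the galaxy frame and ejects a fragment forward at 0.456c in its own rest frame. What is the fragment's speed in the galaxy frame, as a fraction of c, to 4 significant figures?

Compose boost 2: (0.456 + 0.844)/(1 + 0.456×0.844) = 1.300/1.38486 = 0.9387

u ≈ 0.9387c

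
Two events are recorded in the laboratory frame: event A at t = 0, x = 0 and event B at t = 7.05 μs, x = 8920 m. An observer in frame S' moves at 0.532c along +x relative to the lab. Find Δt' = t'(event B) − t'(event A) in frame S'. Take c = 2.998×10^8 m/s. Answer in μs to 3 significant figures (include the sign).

γ = 1/√(1 − 0.532²) = 1.1810
Δt' = γ(Δt − vΔx/c²) = 1.1810 × (7.05 μs − 0.532×8920 m / (2.998×10^8 m/s))
= 1.1810 × (-8.7787 μs) = -10.4 μs

Δt' ≈ -10.4 μs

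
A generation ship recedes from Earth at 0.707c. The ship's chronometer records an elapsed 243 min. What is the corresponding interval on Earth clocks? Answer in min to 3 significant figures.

Δt ≈ 344 min

γ = 1/√(1 − 0.707²) = 1.4140
Time dilation: Δt = γτ₀ = 1.4140 × 243 min = 344 min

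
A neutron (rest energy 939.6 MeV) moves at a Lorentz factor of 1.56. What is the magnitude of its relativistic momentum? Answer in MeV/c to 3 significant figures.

β = √(1 − 1/γ²) = √(1 − 1/1.56²) = 0.76752
p = γβm₀c = 1.56 × 0.76752 × 939.6 MeV/c = 1130 MeV/c

p ≈ 1130 MeV/c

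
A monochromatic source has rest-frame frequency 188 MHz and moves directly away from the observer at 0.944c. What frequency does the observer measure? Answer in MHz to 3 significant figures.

f_obs ≈ 31.9 MHz

Relativistic Doppler: f_obs = f_src √((1−β)/(1+β))
= 188 × √(0.056000/1.9440) = 188 × 0.16973 = 31.9 MHz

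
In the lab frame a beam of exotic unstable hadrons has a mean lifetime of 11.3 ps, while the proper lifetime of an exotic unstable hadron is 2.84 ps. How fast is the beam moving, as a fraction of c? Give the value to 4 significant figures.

γ = Δt/τ₀ = 11.3/2.84 = 3.97887
β = √(1 − 1/γ²) = √(1 − 1/3.97887²) = 0.9679

β ≈ 0.9679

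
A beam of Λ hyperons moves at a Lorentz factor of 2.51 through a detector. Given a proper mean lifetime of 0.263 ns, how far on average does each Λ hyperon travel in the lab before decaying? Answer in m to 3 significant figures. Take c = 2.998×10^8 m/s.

β = √(1 − 1/γ²) = √(1 − 1/2.51²) = 0.91721
Dilated lifetime: Δt = γτ₀ = 2.51 × 0.263 ns = 0.66013 ns
d = vΔt = 0.91721c × 0.66013 ns = 2.7498×10^8 m/s × 6.6013×10^-10 s = 0.182 m

d ≈ 0.182 m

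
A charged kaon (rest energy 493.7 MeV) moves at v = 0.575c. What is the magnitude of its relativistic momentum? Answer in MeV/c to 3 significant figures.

p ≈ 347 MeV/c

γ = 1/√(1 − 0.575²) = 1.2223
p = γβm₀c = 1.2223 × 0.575 × 493.7 MeV/c = 347 MeV/c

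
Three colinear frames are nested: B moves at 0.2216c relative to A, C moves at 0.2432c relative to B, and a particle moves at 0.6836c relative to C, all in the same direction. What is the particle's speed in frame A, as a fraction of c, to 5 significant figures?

Compose boost 2: (0.2432 + 0.2216)/(1 + 0.2432×0.2216) = 0.46480/1.053893 = 0.4410314
Compose boost 3: (0.6836 + 0.4410314)/(1 + 0.6836×0.4410314) = 1.124631/1.301489 = 0.86411

u ≈ 0.86411c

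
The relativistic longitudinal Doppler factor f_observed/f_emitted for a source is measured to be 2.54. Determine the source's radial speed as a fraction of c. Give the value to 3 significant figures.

f_obs/f_src = √((1+β)/(1−β)) = 2.54  ⇒  (1+β)/(1−β) = 6.4516
β = |1 − D²|/(1 + D²) = |1 − 6.4516|/(1 + 6.4516) = 0.732

β ≈ 0.732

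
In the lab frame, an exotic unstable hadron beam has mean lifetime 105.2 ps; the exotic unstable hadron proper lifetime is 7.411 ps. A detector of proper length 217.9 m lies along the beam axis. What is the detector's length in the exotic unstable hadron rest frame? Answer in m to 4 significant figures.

L ≈ 15.35 m

Time dilation ⇒ γ = Δt/τ₀ = 105.2/7.411 = 14.1951
Length contraction: L = L₀/γ = 217.9/14.1951 = 15.35 m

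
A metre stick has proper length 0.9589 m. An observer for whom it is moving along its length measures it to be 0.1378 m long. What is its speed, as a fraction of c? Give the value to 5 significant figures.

β ≈ 0.98962

γ = L₀/L = 0.9589/0.1378 = 6.958636
β = √(1 − 1/γ²) = 0.98962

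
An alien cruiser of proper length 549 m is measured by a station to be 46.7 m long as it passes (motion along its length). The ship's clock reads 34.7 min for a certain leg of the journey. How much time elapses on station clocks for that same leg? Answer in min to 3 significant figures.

Length contraction ⇒ γ = L₀/L = 549/46.7 = 11.756
Time dilation: Δt = γτ₀ = 11.756 × 34.7 min = 408 min

Δt ≈ 408 min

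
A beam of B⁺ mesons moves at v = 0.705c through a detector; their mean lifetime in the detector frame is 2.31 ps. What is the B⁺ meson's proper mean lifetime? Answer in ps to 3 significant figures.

γ = 1/√(1 − 0.705²) = 1.4100
Proper time: τ₀ = Δt/γ = 2.31/1.4100 = 1.64 ps

τ₀ ≈ 1.64 ps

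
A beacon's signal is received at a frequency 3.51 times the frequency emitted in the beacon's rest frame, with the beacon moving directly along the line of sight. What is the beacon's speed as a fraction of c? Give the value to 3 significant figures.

β ≈ 0.850

f_obs/f_src = √((1+β)/(1−β)) = 3.51  ⇒  (1+β)/(1−β) = 12.320
β = |1 − D²|/(1 + D²) = |1 − 12.320|/(1 + 12.320) = 0.850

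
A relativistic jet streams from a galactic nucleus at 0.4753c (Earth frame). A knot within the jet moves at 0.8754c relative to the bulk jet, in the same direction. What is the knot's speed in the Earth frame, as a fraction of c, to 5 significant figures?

Relativistic velocity addition: u = (u' + v)/(1 + u'v/c²)
= (0.8754 + 0.4753)/(1 + 0.8754×0.4753) = 1.3507/1.416078 = 0.95383

u ≈ 0.95383c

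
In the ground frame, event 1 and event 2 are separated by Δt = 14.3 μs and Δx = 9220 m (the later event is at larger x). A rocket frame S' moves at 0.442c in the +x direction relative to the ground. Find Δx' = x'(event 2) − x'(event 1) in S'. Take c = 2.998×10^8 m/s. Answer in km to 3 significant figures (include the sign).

γ = 1/√(1 − 0.442²) = 1.1148
Δx' = γ(Δx − vΔt) = 1.1148 × (9220 m − 0.442×(2.998×10^8 m/s)×14.3×10^-6 s)
= 1.1148 × (7325.1 m) = 8.17 km

Δx' ≈ 8.17 km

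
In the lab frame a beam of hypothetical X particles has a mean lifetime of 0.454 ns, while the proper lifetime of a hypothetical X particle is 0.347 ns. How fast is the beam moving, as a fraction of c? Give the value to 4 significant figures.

γ = Δt/τ₀ = 0.454/0.347 = 1.30836
β = √(1 − 1/γ²) = √(1 − 1/1.30836²) = 0.6448

β ≈ 0.6448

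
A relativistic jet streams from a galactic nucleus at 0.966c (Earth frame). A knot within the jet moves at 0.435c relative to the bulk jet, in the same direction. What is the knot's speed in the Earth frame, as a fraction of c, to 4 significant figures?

u ≈ 0.9865c

Relativistic velocity addition: u = (u' + v)/(1 + u'v/c²)
= (0.435 + 0.966)/(1 + 0.435×0.966) = 1.401/1.42021 = 0.9865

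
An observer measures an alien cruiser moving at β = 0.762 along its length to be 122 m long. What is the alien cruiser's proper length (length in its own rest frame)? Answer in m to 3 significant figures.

γ = 1/√(1 − 0.762²) = 1.5442
L₀ = γL = 1.5442 × 122 = 188 m

L₀ ≈ 188 m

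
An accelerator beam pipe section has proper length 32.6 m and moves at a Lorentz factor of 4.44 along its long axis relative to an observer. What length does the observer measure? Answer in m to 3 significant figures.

γ = 4.44 (given)
Length contraction: L = L₀/γ = 32.6/4.44 = 7.34 m

L ≈ 7.34 m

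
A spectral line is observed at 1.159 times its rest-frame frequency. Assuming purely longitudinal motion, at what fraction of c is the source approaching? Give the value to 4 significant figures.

β ≈ 0.1465

f_obs/f_src = √((1+β)/(1−β)) = 1.159  ⇒  (1+β)/(1−β) = 1.34328
β = |1 − D²|/(1 + D²) = |1 − 1.34328|/(1 + 1.34328) = 0.1465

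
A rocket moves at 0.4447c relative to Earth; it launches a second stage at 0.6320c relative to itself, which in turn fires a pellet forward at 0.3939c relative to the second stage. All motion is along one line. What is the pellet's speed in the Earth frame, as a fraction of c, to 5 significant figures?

u ≈ 0.92736c

Compose boost 2: (0.6320 + 0.4447)/(1 + 0.6320×0.4447) = 1.0767/1.281050 = 0.8404822
Compose boost 3: (0.3939 + 0.8404822)/(1 + 0.3939×0.8404822) = 1.234382/1.331066 = 0.92736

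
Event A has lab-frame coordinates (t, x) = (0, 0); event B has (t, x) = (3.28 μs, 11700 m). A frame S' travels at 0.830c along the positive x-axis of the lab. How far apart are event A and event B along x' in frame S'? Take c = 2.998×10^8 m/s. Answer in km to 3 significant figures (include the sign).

γ = 1/√(1 − 0.830²) = 1.7929
Δx' = γ(Δx − vΔt) = 1.7929 × (11700 m − 0.830×(2.998×10^8 m/s)×3.28×10^-6 s)
= 1.7929 × (10884 m) = 19.5 km

Δx' ≈ 19.5 km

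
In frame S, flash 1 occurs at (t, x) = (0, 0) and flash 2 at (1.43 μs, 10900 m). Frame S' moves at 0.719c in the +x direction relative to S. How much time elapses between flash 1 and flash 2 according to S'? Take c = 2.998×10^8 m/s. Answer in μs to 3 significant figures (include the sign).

Δt' ≈ -35.6 μs

γ = 1/√(1 − 0.719²) = 1.4388
Δt' = γ(Δt − vΔx/c²) = 1.4388 × (1.43 μs − 0.719×10900 m / (2.998×10^8 m/s))
= 1.4388 × (-24.711 μs) = -35.6 μs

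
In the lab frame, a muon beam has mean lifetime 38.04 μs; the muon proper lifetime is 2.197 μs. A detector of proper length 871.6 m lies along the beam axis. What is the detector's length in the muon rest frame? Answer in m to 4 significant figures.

Time dilation ⇒ γ = Δt/τ₀ = 38.04/2.197 = 17.3145
Length contraction: L = L₀/γ = 871.6/17.3145 = 50.34 m

L ≈ 50.34 m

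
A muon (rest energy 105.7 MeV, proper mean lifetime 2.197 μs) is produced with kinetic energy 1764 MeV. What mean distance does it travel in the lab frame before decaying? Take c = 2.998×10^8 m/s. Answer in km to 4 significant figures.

γ = 1 + K/(m₀c²) = 1 + 1764/105.7 = 17.6887
β = √(1 − 1/γ²) = 0.998401
Dilated lifetime: γτ₀ = 17.6887 × 2.197 μs = 38.8622 μs
d = βc·γτ₀ = 0.998401 × (2.998×10^8 m/s) × 3.88622×10^-5 s = 11.63 km

d ≈ 11.63 km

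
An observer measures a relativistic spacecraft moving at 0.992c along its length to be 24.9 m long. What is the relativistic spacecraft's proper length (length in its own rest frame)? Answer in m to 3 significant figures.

γ = 1/√(1 − 0.992²) = 7.9216
L₀ = γL = 7.9216 × 24.9 = 197 m

L₀ ≈ 197 m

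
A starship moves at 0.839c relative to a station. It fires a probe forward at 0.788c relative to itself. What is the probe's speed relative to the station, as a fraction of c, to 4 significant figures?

u ≈ 0.9795c

Relativistic velocity addition: u = (u' + v)/(1 + u'v/c²)
= (0.788 + 0.839)/(1 + 0.788×0.839) = 1.627/1.66113 = 0.9795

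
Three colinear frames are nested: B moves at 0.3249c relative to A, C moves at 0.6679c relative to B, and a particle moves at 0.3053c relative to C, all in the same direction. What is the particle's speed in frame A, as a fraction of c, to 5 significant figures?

u ≈ 0.89754c

Compose boost 2: (0.6679 + 0.3249)/(1 + 0.6679×0.3249) = 0.99280/1.217001 = 0.8157760
Compose boost 3: (0.3053 + 0.8157760)/(1 + 0.3053×0.8157760) = 1.121076/1.249056 = 0.89754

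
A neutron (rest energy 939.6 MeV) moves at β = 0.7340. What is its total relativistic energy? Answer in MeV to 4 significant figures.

E ≈ 1383 MeV

γ = 1/√(1 − 0.7340²) = 1.47243
E = γm₀c² = 1.47243 × 939.6 MeV = 1383 MeV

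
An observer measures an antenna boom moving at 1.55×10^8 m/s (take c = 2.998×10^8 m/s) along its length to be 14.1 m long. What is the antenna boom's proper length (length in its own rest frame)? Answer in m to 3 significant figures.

β = v/c = 1.55×10^8 / 2.998×10^8 = 0.51701
γ = 1/√(1 − 0.51701²) = 1.1683
L₀ = γL = 1.1683 × 14.1 = 16.5 m

L₀ ≈ 16.5 m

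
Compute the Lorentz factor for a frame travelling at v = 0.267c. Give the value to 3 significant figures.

γ = 1/√(1 − β²) = 1/√(1 − 0.267²) = 1/√(0.92871) = 1.04

γ ≈ 1.04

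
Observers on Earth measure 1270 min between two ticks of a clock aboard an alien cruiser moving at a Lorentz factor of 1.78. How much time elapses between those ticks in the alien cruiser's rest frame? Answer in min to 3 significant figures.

τ₀ ≈ 713 min

γ = 1.78 (given)
Proper time: τ₀ = Δt/γ = 1270/1.78 = 713 min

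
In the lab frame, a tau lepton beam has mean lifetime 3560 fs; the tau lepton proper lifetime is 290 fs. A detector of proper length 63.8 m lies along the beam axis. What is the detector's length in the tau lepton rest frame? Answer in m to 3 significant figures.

Time dilation ⇒ γ = Δt/τ₀ = 3560/290 = 12.276
Length contraction: L = L₀/γ = 63.8/12.276 = 5.20 m

L ≈ 5.20 m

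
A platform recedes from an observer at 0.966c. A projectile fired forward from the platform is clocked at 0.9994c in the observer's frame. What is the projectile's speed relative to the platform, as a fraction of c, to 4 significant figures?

u' ≈ 0.9659c

Inverse velocity addition: u' = (u − v)/(1 − uv/c²)
= (0.9994 − 0.966)/(1 − 0.9994×0.966) = 0.03340/0.0345796 = 0.9659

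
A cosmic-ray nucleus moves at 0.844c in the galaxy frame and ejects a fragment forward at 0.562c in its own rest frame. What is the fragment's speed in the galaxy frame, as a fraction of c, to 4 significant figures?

Compose boost 2: (0.562 + 0.844)/(1 + 0.562×0.844) = 1.406/1.47433 = 0.9537

u ≈ 0.9537c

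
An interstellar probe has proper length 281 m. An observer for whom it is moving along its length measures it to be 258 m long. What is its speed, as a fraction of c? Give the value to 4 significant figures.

β ≈ 0.3962

γ = L₀/L = 281/258 = 1.08915
β = √(1 − 1/γ²) = 0.3962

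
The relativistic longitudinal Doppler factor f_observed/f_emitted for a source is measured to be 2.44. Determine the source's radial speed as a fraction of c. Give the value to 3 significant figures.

β ≈ 0.712

f_obs/f_src = √((1+β)/(1−β)) = 2.44  ⇒  (1+β)/(1−β) = 5.9536
β = |1 − D²|/(1 + D²) = |1 − 5.9536|/(1 + 5.9536) = 0.712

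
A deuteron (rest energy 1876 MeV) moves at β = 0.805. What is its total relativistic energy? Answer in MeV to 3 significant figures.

E ≈ 3160 MeV

γ = 1/√(1 − 0.805²) = 1.6856
E = γm₀c² = 1.6856 × 1876 MeV = 3160 MeV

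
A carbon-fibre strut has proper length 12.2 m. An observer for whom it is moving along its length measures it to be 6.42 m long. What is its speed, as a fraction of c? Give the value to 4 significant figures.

β ≈ 0.8503

γ = L₀/L = 12.2/6.42 = 1.90031
β = √(1 − 1/γ²) = 0.8503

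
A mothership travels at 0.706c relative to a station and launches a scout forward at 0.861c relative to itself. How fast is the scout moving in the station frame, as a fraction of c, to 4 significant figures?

u ≈ 0.9746c

Compose boost 2: (0.861 + 0.706)/(1 + 0.861×0.706) = 1.567/1.60787 = 0.9746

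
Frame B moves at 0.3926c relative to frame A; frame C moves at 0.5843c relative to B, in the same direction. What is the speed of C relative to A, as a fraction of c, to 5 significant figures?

Compose boost 2: (0.5843 + 0.3926)/(1 + 0.5843×0.3926) = 0.97690/1.229396 = 0.79462

u ≈ 0.79462c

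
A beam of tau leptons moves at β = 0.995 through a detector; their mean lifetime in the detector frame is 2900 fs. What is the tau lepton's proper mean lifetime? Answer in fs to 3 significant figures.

γ = 1/√(1 − 0.995²) = 10.013
Proper time: τ₀ = Δt/γ = 2900/10.013 = 290 fs

τ₀ ≈ 290 fs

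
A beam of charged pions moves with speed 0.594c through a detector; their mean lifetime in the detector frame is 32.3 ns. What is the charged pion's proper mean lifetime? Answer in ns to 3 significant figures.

γ = 1/√(1 − 0.594²) = 1.2431
Proper time: τ₀ = Δt/γ = 32.3/1.2431 = 26.0 ns

τ₀ ≈ 26.0 ns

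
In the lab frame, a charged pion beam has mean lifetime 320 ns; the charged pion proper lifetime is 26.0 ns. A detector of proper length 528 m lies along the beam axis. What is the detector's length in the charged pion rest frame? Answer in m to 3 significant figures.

L ≈ 42.9 m

Time dilation ⇒ γ = Δt/τ₀ = 320/26.0 = 12.308
Length contraction: L = L₀/γ = 528/12.308 = 42.9 m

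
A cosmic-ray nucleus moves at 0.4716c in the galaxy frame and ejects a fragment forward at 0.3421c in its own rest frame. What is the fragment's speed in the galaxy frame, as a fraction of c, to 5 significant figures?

u ≈ 0.70066c

Compose boost 2: (0.3421 + 0.4716)/(1 + 0.3421×0.4716) = 0.81370/1.161334 = 0.70066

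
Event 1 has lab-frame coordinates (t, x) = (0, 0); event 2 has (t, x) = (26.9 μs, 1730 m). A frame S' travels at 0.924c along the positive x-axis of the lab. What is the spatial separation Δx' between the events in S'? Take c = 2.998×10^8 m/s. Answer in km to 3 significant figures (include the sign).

Δx' ≈ -15.0 km

γ = 1/√(1 − 0.924²) = 2.6151
Δx' = γ(Δx − vΔt) = 2.6151 × (1730 m − 0.924×(2.998×10^8 m/s)×26.9×10^-6 s)
= 2.6151 × (-5721.7 m) = -15.0 km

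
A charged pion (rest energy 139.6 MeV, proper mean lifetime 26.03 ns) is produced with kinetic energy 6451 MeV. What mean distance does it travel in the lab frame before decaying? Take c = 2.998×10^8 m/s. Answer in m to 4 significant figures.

d ≈ 368.3 m

γ = 1 + K/(m₀c²) = 1 + 6451/139.6 = 47.2106
β = √(1 − 1/γ²) = 0.999776
Dilated lifetime: γτ₀ = 47.2106 × 26.03 ns = 1228.89 ns
d = βc·γτ₀ = 0.999776 × (2.998×10^8 m/s) × 1.22889×10^-6 s = 368.3 m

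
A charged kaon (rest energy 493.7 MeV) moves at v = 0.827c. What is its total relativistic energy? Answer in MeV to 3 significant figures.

E ≈ 878 MeV

γ = 1/√(1 − 0.827²) = 1.7787
E = γm₀c² = 1.7787 × 493.7 MeV = 878 MeV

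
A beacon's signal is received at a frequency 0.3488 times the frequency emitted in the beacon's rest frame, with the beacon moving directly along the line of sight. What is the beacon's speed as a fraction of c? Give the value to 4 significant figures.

β ≈ 0.7831

f_obs/f_src = √((1−β)/(1+β)) = 0.3488  ⇒  (1−β)/(1+β) = 0.121661
β = |1 − D²|/(1 + D²) = |1 − 0.121661|/(1 + 0.121661) = 0.7831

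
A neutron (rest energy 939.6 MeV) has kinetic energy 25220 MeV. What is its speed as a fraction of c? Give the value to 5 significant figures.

β ≈ 0.99935

γ = 1 + K/(m₀c²) = 1 + 25220/939.6 = 27.84121
β = √(1 − 1/γ²) = 0.99935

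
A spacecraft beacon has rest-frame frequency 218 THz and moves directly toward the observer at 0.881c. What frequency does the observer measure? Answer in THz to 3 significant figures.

f_obs ≈ 867 THz

Relativistic Doppler: f_obs = f_src √((1+β)/(1−β))
= 218 × √(1.8810/0.11900) = 218 × 3.9758 = 867 THz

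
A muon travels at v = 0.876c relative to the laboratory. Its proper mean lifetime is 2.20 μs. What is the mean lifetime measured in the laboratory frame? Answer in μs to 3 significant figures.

Δt ≈ 4.56 μs

γ = 1/√(1 − 0.876²) = 2.0734
Time dilation: Δt = γτ₀ = 2.0734 × 2.20 μs = 4.56 μs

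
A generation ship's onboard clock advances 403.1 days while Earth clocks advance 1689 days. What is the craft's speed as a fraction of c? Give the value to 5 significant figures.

β ≈ 0.97110

γ = Δt/τ₀ = 1689/403.1 = 4.190027
β = √(1 − 1/γ²) = √(1 − 1/4.190027²) = 0.97110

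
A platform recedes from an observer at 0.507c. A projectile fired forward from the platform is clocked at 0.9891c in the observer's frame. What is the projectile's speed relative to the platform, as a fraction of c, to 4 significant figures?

Inverse velocity addition: u' = (u − v)/(1 − uv/c²)
= (0.9891 − 0.507)/(1 − 0.9891×0.507) = 0.4821/0.498526 = 0.9671

u' ≈ 0.9671c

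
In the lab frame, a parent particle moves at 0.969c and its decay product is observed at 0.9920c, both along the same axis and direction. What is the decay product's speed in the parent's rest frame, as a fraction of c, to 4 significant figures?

u' ≈ 0.5935c

Inverse velocity addition: u' = (u − v)/(1 − uv/c²)
= (0.9920 − 0.969)/(1 − 0.9920×0.969) = 0.02300/0.0387520 = 0.5935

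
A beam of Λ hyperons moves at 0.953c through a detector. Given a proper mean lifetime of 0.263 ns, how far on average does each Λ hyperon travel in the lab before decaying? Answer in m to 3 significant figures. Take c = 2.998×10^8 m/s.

d ≈ 0.248 m

γ = 1/√(1 − 0.953²) = 3.3007
Dilated lifetime: Δt = γτ₀ = 3.3007 × 0.263 ns = 0.86807 ns
d = vΔt = 0.953c × 0.86807 ns = 2.8571×10^8 m/s × 8.6807×10^-10 s = 0.248 m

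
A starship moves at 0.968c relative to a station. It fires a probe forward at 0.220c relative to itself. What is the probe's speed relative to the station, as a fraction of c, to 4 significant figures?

Relativistic velocity addition: u = (u' + v)/(1 + u'v/c²)
= (0.220 + 0.968)/(1 + 0.220×0.968) = 1.188/1.21296 = 0.9794

u ≈ 0.9794c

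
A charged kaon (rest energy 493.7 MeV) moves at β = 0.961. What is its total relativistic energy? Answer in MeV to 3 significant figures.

γ = 1/√(1 − 0.961²) = 3.6160
E = γm₀c² = 3.6160 × 493.7 MeV = 1790 MeV

E ≈ 1790 MeV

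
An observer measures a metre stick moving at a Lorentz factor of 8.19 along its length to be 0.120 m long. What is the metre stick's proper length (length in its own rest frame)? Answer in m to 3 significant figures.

L₀ ≈ 0.983 m

γ = 8.19 (given)
L₀ = γL = 8.19 × 0.120 = 0.983 m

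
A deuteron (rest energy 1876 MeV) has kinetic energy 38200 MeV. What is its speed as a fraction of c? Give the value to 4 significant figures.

γ = 1 + K/(m₀c²) = 1 + 38200/1876 = 21.3625
β = √(1 − 1/γ²) = 0.9989

β ≈ 0.9989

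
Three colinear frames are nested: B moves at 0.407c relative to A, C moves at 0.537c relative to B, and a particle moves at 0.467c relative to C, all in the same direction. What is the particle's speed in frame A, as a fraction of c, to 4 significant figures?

Compose boost 2: (0.537 + 0.407)/(1 + 0.537×0.407) = 0.9440/1.21856 = 0.774686
Compose boost 3: (0.467 + 0.774686)/(1 + 0.467×0.774686) = 1.24169/1.36178 = 0.9118

u ≈ 0.9118c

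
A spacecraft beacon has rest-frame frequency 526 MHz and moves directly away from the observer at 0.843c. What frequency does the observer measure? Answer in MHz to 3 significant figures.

f_obs ≈ 154 MHz

Relativistic Doppler: f_obs = f_src √((1−β)/(1+β))
= 526 × √(0.15700/1.8430) = 526 × 0.29187 = 154 MHz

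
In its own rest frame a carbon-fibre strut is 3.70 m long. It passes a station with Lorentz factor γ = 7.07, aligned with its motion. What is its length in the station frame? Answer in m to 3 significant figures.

L ≈ 0.523 m

γ = 7.07 (given)
Length contraction: L = L₀/γ = 3.70/7.07 = 0.523 m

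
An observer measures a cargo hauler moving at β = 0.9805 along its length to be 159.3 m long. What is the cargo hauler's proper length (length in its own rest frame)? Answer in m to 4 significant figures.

γ = 1/√(1 − 0.9805²) = 5.08856
L₀ = γL = 5.08856 × 159.3 = 810.6 m

L₀ ≈ 810.6 m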